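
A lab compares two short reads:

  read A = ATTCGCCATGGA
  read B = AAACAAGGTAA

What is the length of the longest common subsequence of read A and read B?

6

Let dp[i][j] be the LCS length of the first i bases of read A and the first j bases of read B. dp[i][j] = dp[i-1][j-1]+1 when the i-th and j-th bases match, else max(dp[i-1][j], dp[i][j-1]).
    ·  A  A  A  C  A  A  G  G  T  A  A
 ·  0  0  0  0  0  0  0  0  0  0  0  0
 A  0  1  1  1  1  1  1  1  1  1  1  1
 T  0  1  1  1  1  1  1  1  1  2  2  2
 T  0  1  1  1  1  1  1  1  1  2  2  2
 C  0  1  1  1  2  2  2  2  2  2  2  2
 G  0  1  1  1  2  2  2  3  3  3  3  3
 C  0  1  1  1  2  2  2  3  3  3  3  3
 C  0  1  1  1  2  2  2  3  3  3  3  3
 A  0  1  2  2  2  3  3  3  3  3  4  4
 T  0  1  2  2  2  3  3  3  3  4  4  4
 G  0  1  2  2  2  3  3  4  4  4  4  4
 G  0  1  2  2  2  3  3  4  5  5  5  5
 A  0  1  2  3  3  3  4  4  5  5  6  6
dp[12][11] = 6. One LCS (by backtracking along matches): ACAGGA.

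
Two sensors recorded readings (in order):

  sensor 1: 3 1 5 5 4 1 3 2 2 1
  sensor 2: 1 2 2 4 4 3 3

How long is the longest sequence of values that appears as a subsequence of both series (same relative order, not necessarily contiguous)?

Let dp[i][j] be the LCS length of the first i values of sensor 1 and the first j values of sensor 2. dp[i][j] = dp[i-1][j-1]+1 when the i-th and j-th values match, else max(dp[i-1][j], dp[i][j-1]).
    ·  1  2  2  4  4  3  3
 ·  0  0  0  0  0  0  0  0
 3  0  0  0  0  0  0  1  1
 1  0  1  1  1  1  1  1  1
 5  0  1  1  1  1  1  1  1
 5  0  1  1  1  1  1  1  1
 4  0  1  1  1  2  2  2  2
 1  0  1  1  1  2  2  2  2
 3  0  1  1  1  2  2  3  3
 2  0  1  2  2  2  2  3  3
 2  0  1  2  3  3  3  3  3
 1  0  1  2  3  3  3  3  3
dp[10][7] = 3. One LCS (by backtracking along matches): 1, 4, 3.

3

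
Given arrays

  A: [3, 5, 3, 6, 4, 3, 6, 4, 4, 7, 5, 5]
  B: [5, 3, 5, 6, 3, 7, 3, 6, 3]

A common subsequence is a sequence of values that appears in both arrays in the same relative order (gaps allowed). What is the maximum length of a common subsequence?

5

Taking 3 at A[1]=B[2] → 5 at A[2]=B[3] → 3 at A[3]=B[7] → 6 at A[4]=B[8] → 3 at A[6]=B[9] gives a common subsequence of length 5. dp[12][9] = 5 confirms this is the maximum.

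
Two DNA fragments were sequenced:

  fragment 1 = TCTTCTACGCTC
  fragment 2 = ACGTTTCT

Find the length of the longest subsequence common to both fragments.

6

Pick C at fragment 1[2]=fragment 2[2]; then T at fragment 1[3]=fragment 2[4]; then T at fragment 1[4]=fragment 2[5]; then T at fragment 1[6]=fragment 2[6]; then C at fragment 1[10]=fragment 2[7]; then T at fragment 1[11]=fragment 2[8]; all 6 bases appear in both, in order. The LCS DP gives dp[12][8] = 6, so this is optimal.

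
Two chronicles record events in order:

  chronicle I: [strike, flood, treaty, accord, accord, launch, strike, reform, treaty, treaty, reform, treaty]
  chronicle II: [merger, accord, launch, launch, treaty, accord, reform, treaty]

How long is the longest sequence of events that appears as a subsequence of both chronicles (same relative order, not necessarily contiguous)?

5

Match accord [4,2]; then launch [6,4]; then treaty [9,5]; then reform [11,7]; then treaty [12,8] — 5 events in the same relative order in both. The LCS DP gives dp[12][8] = 5, so this is optimal.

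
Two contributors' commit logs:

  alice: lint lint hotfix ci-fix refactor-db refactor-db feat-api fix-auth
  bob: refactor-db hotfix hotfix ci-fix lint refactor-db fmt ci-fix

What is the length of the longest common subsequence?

Pick hotfix at alice[3]=bob[3], ci-fix at alice[4]=bob[4], refactor-db at alice[5]=bob[6]; all 3 commits appear in both, in order, and the DP table's final entry dp[8][8] is also 3, so no common subsequence is longer.

3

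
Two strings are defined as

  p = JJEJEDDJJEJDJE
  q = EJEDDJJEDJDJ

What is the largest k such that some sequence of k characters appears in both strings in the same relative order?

11

Match E (p #3, q #1); then J (p #4, q #2); then E (p #5, q #3); then D (p #6, q #4); then D (p #7, q #5); then J (p #8, q #6); then J (p #9, q #7); then E (p #10, q #8); then J (p #11, q #10); then D (p #12, q #11); then J (p #13, q #12) — 11 characters in the same relative order in both. The LCS DP gives dp[14][12] = 11, so this is optimal.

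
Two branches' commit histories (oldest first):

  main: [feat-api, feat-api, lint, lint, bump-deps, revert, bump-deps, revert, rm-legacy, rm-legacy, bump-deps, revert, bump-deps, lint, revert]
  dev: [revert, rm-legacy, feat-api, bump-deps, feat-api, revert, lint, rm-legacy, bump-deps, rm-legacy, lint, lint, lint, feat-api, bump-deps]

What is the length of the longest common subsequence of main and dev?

6

One common subsequence of length 6: feat-api (main #1, dev #3) → feat-api (main #2, dev #5) → lint (main #3, dev #7) → bump-deps (main #7, dev #9) → rm-legacy (main #9, dev #10) → bump-deps (main #13, dev #15). Since dp[15][15] = 6, nothing longer is possible.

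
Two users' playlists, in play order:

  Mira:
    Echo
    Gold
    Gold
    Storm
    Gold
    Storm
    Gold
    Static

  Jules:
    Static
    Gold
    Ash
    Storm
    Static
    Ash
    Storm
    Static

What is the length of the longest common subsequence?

4

Taking Gold at Mira[2]=Jules[2], Storm at Mira[4]=Jules[4], Storm at Mira[6]=Jules[7], Static at Mira[8]=Jules[8] gives a common subsequence of length 4, and the DP table's final entry dp[8][8] is also 4, so no common subsequence is longer.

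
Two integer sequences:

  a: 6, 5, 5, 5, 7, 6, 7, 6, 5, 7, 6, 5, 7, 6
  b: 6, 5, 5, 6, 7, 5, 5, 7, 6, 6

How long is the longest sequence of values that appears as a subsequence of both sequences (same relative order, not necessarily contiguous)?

9

Match 6 [1,1], 5 [3,2], 5 [4,3], 6 [6,4], 7 [7,5], 5 [9,7], 7 [10,8], 6 [11,9], 6 [14,10] — 9 values in the same relative order in both. The LCS DP gives dp[14][10] = 9, so this is optimal.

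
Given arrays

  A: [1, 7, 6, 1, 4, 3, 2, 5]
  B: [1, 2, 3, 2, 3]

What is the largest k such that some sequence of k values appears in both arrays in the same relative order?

Pick 1 (A #1, B #1) → 3 (A #6, B #3) → 2 (A #7, B #4); all 3 values appear in both, in order, and the DP table's final entry dp[8][5] is also 3, so no common subsequence is longer.

3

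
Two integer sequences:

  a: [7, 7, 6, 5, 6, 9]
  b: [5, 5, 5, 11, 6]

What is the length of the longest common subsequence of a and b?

2

Match 5 at a[4]=b[3]; then 6 at a[5]=b[5] — 2 values in the same relative order in both. Since dp[6][5] = 2, nothing longer is possible.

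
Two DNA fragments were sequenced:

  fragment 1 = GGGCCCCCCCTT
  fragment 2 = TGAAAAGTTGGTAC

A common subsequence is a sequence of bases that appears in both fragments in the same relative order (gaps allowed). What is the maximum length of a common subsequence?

One common subsequence of length 4: G at fragment 1[1]=fragment 2[7], then G at fragment 1[2]=fragment 2[10], then G at fragment 1[3]=fragment 2[11], then C at fragment 1[10]=fragment 2[14]. The LCS DP gives dp[12][14] = 4, so this is optimal.

4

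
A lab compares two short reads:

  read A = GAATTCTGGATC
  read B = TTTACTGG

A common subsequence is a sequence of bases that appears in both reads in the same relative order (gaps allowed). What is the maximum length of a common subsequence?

6

One common subsequence of length 6: T (read A #4, read B #2), then T (read A #5, read B #3), then C (read A #6, read B #5), then T (read A #7, read B #6), then G (read A #8, read B #7), then G (read A #9, read B #8). dp[12][8] = 6 confirms this is the maximum.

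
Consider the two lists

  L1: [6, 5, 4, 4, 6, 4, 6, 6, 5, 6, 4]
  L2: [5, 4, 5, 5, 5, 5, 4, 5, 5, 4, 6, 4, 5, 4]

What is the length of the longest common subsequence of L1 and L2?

Taking 5 at L1[2]=L2[6], then 4 at L1[3]=L2[7], then 4 at L1[4]=L2[10], then 6 at L1[5]=L2[11], then 4 at L1[6]=L2[12], then 5 at L1[9]=L2[13], then 4 at L1[11]=L2[14] gives a common subsequence of length 7. The LCS DP gives dp[11][14] = 7, so this is optimal.

7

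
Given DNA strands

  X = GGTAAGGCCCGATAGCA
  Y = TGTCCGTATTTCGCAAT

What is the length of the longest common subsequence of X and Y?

10

Match G [2,2] → T [3,3] → C [9,4] → C [10,5] → G [11,6] → A [12,8] → T [13,11] → G [15,13] → C [16,14] → A [17,16] — 10 bases in the same relative order in both, and the DP table's final entry dp[17][17] is also 10, so no common subsequence is longer.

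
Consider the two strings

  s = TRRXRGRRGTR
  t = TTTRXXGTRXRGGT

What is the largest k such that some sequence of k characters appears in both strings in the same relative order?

Pick T at s[1]=t[3], then R at s[2]=t[4], then R at s[3]=t[9], then X at s[4]=t[10], then R at s[5]=t[11], then G at s[6]=t[12], then G at s[9]=t[13], then T at s[10]=t[14]; all 8 characters appear in both, in order. The LCS DP gives dp[11][14] = 8, so this is optimal.

8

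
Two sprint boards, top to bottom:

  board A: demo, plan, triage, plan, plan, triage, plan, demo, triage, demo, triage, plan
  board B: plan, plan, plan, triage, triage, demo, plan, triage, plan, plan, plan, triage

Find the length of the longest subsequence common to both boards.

One common subsequence of length 8: plan (board A #2, board B #1), then plan (board A #4, board B #2), then plan (board A #5, board B #3), then triage (board A #6, board B #4), then triage (board A #9, board B #5), then demo (board A #10, board B #6), then triage (board A #11, board B #8), then plan (board A #12, board B #11), and the DP table's final entry dp[12][12] is also 8, so no common subsequence is longer.

8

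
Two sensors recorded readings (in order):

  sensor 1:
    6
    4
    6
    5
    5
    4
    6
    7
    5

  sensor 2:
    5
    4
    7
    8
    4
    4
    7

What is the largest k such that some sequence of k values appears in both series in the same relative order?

Pick 4 (sensor 1 #2, sensor 2 #5), 4 (sensor 1 #6, sensor 2 #6), 7 (sensor 1 #8, sensor 2 #7); all 3 values appear in both, in order. The LCS DP gives dp[9][7] = 3, so this is optimal.

3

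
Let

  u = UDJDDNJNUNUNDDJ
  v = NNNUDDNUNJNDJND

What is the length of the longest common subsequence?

9

Pick U at u[1]=v[4], D at u[4]=v[5], D at u[5]=v[6], N at u[8]=v[7], U at u[9]=v[8], N at u[10]=v[9], N at u[12]=v[11], D at u[13]=v[12], D at u[14]=v[15]; all 9 characters appear in both, in order. Since dp[15][15] = 9, nothing longer is possible.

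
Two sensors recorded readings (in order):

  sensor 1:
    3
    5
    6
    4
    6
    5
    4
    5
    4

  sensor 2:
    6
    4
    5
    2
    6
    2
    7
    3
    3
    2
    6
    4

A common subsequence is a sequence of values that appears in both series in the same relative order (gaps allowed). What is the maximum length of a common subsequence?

4

Match 5 (sensor 1 #2, sensor 2 #3) → 6 (sensor 1 #3, sensor 2 #5) → 6 (sensor 1 #5, sensor 2 #11) → 4 (sensor 1 #9, sensor 2 #12) — 4 values in the same relative order in both, and the DP table's final entry dp[9][12] is also 4, so no common subsequence is longer.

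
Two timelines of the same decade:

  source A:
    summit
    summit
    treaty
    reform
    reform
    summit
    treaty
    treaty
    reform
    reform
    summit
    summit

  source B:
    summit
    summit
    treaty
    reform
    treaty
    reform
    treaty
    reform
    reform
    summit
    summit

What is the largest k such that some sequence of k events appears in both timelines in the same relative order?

10

Taking summit [1,1], summit [2,2], treaty [3,3], reform [4,4], reform [5,6], treaty [8,7], reform [9,8], reform [10,9], summit [11,10], summit [12,11] gives a common subsequence of length 10. Since dp[12][11] = 10, nothing longer is possible.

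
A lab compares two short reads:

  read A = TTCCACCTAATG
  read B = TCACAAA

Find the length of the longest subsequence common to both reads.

Match T at read A[2]=read B[1], C at read A[3]=read B[2], C at read A[4]=read B[4], A at read A[5]=read B[5], A at read A[9]=read B[6], A at read A[10]=read B[7] — 6 bases in the same relative order in both. dp[12][7] = 6 confirms this is the maximum.

6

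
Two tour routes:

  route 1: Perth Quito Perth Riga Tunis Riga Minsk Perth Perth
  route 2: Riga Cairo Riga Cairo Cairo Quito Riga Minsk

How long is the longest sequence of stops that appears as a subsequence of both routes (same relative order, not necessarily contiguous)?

Taking Quito [2,6]; then Riga [6,7]; then Minsk [7,8] gives a common subsequence of length 3. dp[9][8] = 3 confirms this is the maximum.

3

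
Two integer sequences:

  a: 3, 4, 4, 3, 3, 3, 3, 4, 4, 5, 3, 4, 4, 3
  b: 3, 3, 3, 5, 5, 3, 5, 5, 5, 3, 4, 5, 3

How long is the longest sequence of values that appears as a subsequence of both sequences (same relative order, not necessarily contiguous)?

Taking 3 (a #1, b #1); then 3 (a #4, b #2); then 3 (a #5, b #3); then 3 (a #6, b #6); then 3 (a #7, b #10); then 4 (a #9, b #11); then 5 (a #10, b #12); then 3 (a #14, b #13) gives a common subsequence of length 8. dp[14][13] = 8 confirms this is the maximum.

8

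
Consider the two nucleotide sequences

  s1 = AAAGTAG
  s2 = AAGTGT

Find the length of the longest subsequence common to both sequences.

Match A at s1[2]=s2[1]; then A at s1[3]=s2[2]; then G at s1[4]=s2[3]; then T at s1[5]=s2[4]; then G at s1[7]=s2[5] — 5 bases in the same relative order in both. dp[7][6] = 5 confirms this is the maximum.

5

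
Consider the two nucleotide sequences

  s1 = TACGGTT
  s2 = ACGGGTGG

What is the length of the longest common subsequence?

One common subsequence of length 5: A (s1 #2, s2 #1), C (s1 #3, s2 #2), G (s1 #4, s2 #4), G (s1 #5, s2 #5), T (s1 #6, s2 #6). Since dp[7][8] = 5, nothing longer is possible.

5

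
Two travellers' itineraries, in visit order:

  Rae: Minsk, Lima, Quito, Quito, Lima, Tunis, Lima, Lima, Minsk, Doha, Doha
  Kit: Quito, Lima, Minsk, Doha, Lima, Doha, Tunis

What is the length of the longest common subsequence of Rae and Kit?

Taking Quito at Rae[4]=Kit[1]; then Lima at Rae[8]=Kit[2]; then Minsk at Rae[9]=Kit[3]; then Doha at Rae[10]=Kit[4]; then Doha at Rae[11]=Kit[6] gives a common subsequence of length 5. dp[11][7] = 5 confirms this is the maximum.

5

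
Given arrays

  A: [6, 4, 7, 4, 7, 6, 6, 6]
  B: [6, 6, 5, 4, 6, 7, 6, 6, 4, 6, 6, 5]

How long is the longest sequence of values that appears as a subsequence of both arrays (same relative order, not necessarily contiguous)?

One common subsequence of length 6: 6 (A #1, B #2); then 4 (A #2, B #4); then 7 (A #3, B #6); then 4 (A #4, B #9); then 6 (A #6, B #10); then 6 (A #7, B #11). The LCS DP gives dp[8][12] = 6, so this is optimal.

6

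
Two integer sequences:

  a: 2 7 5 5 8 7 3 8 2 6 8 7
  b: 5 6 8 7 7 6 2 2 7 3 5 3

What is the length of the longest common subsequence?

5

Let dp[i][j] be the LCS length of the first i values of a and the first j values of b. dp[i][j] = dp[i-1][j-1]+1 when the i-th and j-th values match, else max(dp[i-1][j], dp[i][j-1]).
    ·  5  6  8  7  7  6  2  2  7  3  5  3
 ·  0  0  0  0  0  0  0  0  0  0  0  0  0
 2  0  0  0  0  0  0  0  1  1  1  1  1  1
 7  0  0  0  0  1  1  1  1  1  2  2  2  2
 5  0  1  1  1  1  1  1  1  1  2  2  3  3
 5  0  1  1  1  1  1  1  1  1  2  2  3  3
 8  0  1  1  2  2  2  2  2  2  2  2  3  3
 7  0  1  1  2  3  3  3  3  3  3  3  3  3
 3  0  1  1  2  3  3  3  3  3  3  4  4  4
 8  0  1  1  2  3  3  3  3  3  3  4  4  4
 2  0  1  1  2  3  3  3  4  4  4  4  4  4
 6  0  1  2  2  3  3  4  4  4  4  4  4  4
 8  0  1  2  3  3  3  4  4  4  4  4  4  4
 7  0  1  2  3  4  4  4  4  4  5  5  5  5
dp[12][12] = 5. One LCS (by backtracking along matches): 5, 8, 7, 2, 7.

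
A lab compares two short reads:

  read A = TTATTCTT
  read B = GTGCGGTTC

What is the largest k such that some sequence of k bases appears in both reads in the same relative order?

4

Let dp[i][j] be the LCS length of the first i bases of read A and the first j bases of read B. dp[i][j] = dp[i-1][j-1]+1 when the i-th and j-th bases match, else max(dp[i-1][j], dp[i][j-1]).
    ·  G  T  G  C  G  G  T  T  C
 ·  0  0  0  0  0  0  0  0  0  0
 T  0  0  1  1  1  1  1  1  1  1
 T  0  0  1  1  1  1  1  2  2  2
 A  0  0  1  1  1  1  1  2  2  2
 T  0  0  1  1  1  1  1  2  3  3
 T  0  0  1  1  1  1  1  2  3  3
 C  0  0  1  1  2  2  2  2  3  4
 T  0  0  1  1  2  2  2  3  3  4
 T  0  0  1  1  2  2  2  3  4  4
dp[8][9] = 4. One LCS (by backtracking along matches): TTTC.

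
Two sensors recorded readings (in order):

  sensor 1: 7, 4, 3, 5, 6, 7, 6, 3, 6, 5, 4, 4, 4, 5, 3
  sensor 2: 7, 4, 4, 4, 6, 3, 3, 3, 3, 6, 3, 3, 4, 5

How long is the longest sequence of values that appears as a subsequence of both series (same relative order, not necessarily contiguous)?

7

One common subsequence of length 7: 7 (sensor 1 #1, sensor 2 #1) → 4 (sensor 1 #2, sensor 2 #4) → 3 (sensor 1 #3, sensor 2 #9) → 6 (sensor 1 #5, sensor 2 #10) → 3 (sensor 1 #8, sensor 2 #12) → 4 (sensor 1 #13, sensor 2 #13) → 5 (sensor 1 #14, sensor 2 #14), and the DP table's final entry dp[15][14] is also 7, so no common subsequence is longer.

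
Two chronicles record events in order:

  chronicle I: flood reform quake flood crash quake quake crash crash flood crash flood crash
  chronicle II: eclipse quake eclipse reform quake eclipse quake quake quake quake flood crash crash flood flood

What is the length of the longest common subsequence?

Pick reform at chronicle I[2]=chronicle II[4] → quake at chronicle I[3]=chronicle II[8] → quake at chronicle I[6]=chronicle II[9] → quake at chronicle I[7]=chronicle II[10] → crash at chronicle I[8]=chronicle II[12] → crash at chronicle I[9]=chronicle II[13] → flood at chronicle I[10]=chronicle II[14] → flood at chronicle I[12]=chronicle II[15]; all 8 events appear in both, in order, and the DP table's final entry dp[13][15] is also 8, so no common subsequence is longer.

8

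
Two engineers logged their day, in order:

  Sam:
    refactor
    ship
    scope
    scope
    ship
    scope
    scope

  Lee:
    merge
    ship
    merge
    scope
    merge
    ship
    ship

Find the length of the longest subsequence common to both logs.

3

One common subsequence of length 3: ship [2,2] → scope [3,4] → ship [5,7]. The LCS DP gives dp[7][7] = 3, so this is optimal.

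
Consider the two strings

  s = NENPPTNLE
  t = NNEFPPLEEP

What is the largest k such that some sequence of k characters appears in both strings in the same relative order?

6

Pick N (s #1, t #2) → E (s #2, t #3) → P (s #4, t #5) → P (s #5, t #6) → L (s #8, t #7) → E (s #9, t #9); all 6 characters appear in both, in order. dp[9][10] = 6 confirms this is the maximum.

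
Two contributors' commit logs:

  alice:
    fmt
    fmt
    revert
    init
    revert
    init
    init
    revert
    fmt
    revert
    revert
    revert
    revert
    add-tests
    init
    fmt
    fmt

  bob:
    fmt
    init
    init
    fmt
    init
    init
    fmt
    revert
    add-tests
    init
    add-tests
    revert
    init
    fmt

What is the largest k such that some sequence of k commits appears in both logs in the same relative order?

Match fmt (alice #1, bob #1), fmt (alice #2, bob #4), init (alice #6, bob #5), init (alice #7, bob #6), fmt (alice #9, bob #7), revert (alice #10, bob #8), revert (alice #13, bob #12), init (alice #15, bob #13), fmt (alice #17, bob #14) — 9 commits in the same relative order in both. Since dp[17][14] = 9, nothing longer is possible.

9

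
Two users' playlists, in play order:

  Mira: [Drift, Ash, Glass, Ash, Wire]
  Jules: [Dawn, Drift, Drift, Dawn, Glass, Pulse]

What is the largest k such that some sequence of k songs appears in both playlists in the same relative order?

Taking Drift at Mira[1]=Jules[3], Glass at Mira[3]=Jules[5] gives a common subsequence of length 2. dp[5][6] = 2 confirms this is the maximum.

2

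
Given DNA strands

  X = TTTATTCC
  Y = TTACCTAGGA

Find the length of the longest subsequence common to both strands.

5

Let dp[i][j] be the LCS length of the first i bases of X and the first j bases of Y. dp[i][j] = dp[i-1][j-1]+1 when the i-th and j-th bases match, else max(dp[i-1][j], dp[i][j-1]).
    ·  T  T  A  C  C  T  A  G  G  A
 ·  0  0  0  0  0  0  0  0  0  0  0
 T  0  1  1  1  1  1  1  1  1  1  1
 T  0  1  2  2  2  2  2  2  2  2  2
 T  0  1  2  2  2  2  3  3  3  3  3
 A  0  1  2  3  3  3  3  4  4  4  4
 T  0  1  2  3  3  3  4  4  4  4  4
 T  0  1  2  3  3  3  4  4  4  4  4
 C  0  1  2  3  4  4  4  4  4  4  4
 C  0  1  2  3  4  5  5  5  5  5  5
dp[8][10] = 5. One LCS (by backtracking along matches): TTACC.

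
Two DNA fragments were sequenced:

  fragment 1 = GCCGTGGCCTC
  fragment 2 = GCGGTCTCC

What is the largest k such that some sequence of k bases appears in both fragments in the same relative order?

Pick G (fragment 1 #1, fragment 2 #1), C (fragment 1 #2, fragment 2 #2), G (fragment 1 #4, fragment 2 #4), T (fragment 1 #5, fragment 2 #5), C (fragment 1 #8, fragment 2 #6), C (fragment 1 #9, fragment 2 #8), C (fragment 1 #11, fragment 2 #9); all 7 bases appear in both, in order. Since dp[11][9] = 7, nothing longer is possible.

7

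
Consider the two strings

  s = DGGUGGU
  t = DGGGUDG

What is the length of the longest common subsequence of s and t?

Match D (s #1, t #1), G (s #2, t #3), G (s #3, t #4), U (s #4, t #5), G (s #6, t #7) — 5 characters in the same relative order in both. dp[7][7] = 5 confirms this is the maximum.

5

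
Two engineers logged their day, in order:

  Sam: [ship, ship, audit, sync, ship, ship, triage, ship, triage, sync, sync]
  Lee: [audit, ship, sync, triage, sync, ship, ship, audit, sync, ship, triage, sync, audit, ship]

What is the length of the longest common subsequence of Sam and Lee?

Pick ship at Sam[1]=Lee[6], ship at Sam[2]=Lee[7], audit at Sam[3]=Lee[8], sync at Sam[4]=Lee[9], ship at Sam[6]=Lee[10], triage at Sam[7]=Lee[11], ship at Sam[8]=Lee[14]; all 7 tasks appear in both, in order. dp[11][14] = 7 confirms this is the maximum.

7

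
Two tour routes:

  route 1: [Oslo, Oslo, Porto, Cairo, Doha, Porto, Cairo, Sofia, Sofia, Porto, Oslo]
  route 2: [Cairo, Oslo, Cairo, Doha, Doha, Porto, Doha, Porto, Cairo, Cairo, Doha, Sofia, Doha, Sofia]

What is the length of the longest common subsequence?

7

One common subsequence of length 7: Oslo (route 1 #1, route 2 #2); then Porto (route 1 #3, route 2 #6); then Doha (route 1 #5, route 2 #7); then Porto (route 1 #6, route 2 #8); then Cairo (route 1 #7, route 2 #10); then Sofia (route 1 #8, route 2 #12); then Sofia (route 1 #9, route 2 #14), and the DP table's final entry dp[11][14] is also 7, so no common subsequence is longer.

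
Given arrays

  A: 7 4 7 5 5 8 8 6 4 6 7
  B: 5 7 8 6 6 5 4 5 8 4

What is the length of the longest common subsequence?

Let dp[i][j] be the LCS length of the first i values of A and the first j values of B. dp[i][j] = dp[i-1][j-1]+1 when the i-th and j-th values match, else max(dp[i-1][j], dp[i][j-1]).
    ·  5  7  8  6  6  5  4  5  8  4
 ·  0  0  0  0  0  0  0  0  0  0  0
 7  0  0  1  1  1  1  1  1  1  1  1
 4  0  0  1  1  1  1  1  2  2  2  2
 7  0  0  1  1  1  1  1  2  2  2  2
 5  0  1  1  1  1  1  2  2  3  3  3
 5  0  1  1  1  1  1  2  2  3  3  3
 8  0  1  1  2  2  2  2  2  3  4  4
 8  0  1  1  2  2  2  2  2  3  4  4
 6  0  1  1  2  3  3  3  3  3  4  4
 4  0  1  1  2  3  3  3  4  4  4  5
 6  0  1  1  2  3  4  4  4  4  4  5
 7  0  1  2  2  3  4  4  4  4  4  5
dp[11][10] = 5. One LCS (by backtracking along matches): 7, 4, 5, 8, 4.

5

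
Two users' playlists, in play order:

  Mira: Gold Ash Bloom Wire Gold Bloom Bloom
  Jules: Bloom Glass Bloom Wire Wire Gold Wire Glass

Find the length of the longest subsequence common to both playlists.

3

One common subsequence of length 3: Bloom at Mira[3]=Jules[3], Wire at Mira[4]=Jules[5], Gold at Mira[5]=Jules[6]. Since dp[7][8] = 3, nothing longer is possible.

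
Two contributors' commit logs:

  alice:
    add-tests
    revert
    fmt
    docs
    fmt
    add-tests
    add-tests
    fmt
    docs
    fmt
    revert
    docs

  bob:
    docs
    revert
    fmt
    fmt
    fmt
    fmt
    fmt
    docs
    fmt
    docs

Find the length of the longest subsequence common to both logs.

Pick revert (alice #2, bob #2), then fmt (alice #3, bob #5), then fmt (alice #5, bob #6), then fmt (alice #8, bob #7), then docs (alice #9, bob #8), then fmt (alice #10, bob #9), then docs (alice #12, bob #10); all 7 commits appear in both, in order. Since dp[12][10] = 7, nothing longer is possible.

7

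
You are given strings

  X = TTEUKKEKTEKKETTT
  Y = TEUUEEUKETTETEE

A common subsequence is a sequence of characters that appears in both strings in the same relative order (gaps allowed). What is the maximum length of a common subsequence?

10

Match T [2,1], then E [3,2], then U [4,4], then E [7,5], then E [10,6], then K [12,8], then E [13,9], then T [14,10], then T [15,11], then T [16,13] — 10 characters in the same relative order in both. Since dp[16][15] = 10, nothing longer is possible.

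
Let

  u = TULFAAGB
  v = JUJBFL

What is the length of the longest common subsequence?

One common subsequence of length 2: U [2,2]; then L [3,6]. The LCS DP gives dp[8][6] = 2, so this is optimal.

2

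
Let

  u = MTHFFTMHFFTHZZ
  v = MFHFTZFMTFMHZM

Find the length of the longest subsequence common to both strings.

8

One common subsequence of length 8: M at u[1]=v[1], H at u[3]=v[3], F at u[4]=v[4], F at u[5]=v[7], T at u[6]=v[9], M at u[7]=v[11], H at u[12]=v[12], Z at u[13]=v[13]. The LCS DP gives dp[14][14] = 8, so this is optimal.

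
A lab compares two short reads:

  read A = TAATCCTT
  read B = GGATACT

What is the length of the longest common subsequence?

Match T (read A #1, read B #4), A (read A #3, read B #5), C (read A #6, read B #6), T (read A #8, read B #7) — 4 bases in the same relative order in both. The LCS DP gives dp[8][7] = 4, so this is optimal.

4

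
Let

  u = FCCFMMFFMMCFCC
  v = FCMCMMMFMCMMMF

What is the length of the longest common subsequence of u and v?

Pick F [1,1], C [2,2], C [3,4], F [4,8], M [5,9], M [6,11], M [9,12], M [10,13], F [12,14]; all 9 characters appear in both, in order. The LCS DP gives dp[14][14] = 9, so this is optimal.

9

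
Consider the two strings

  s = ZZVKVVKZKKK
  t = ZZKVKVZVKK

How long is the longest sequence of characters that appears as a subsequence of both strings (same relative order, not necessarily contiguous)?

Pick Z at s[1]=t[1]; then Z at s[2]=t[2]; then V at s[3]=t[4]; then K at s[4]=t[5]; then V at s[5]=t[6]; then V at s[6]=t[8]; then K at s[10]=t[9]; then K at s[11]=t[10]; all 8 characters appear in both, in order. Since dp[11][10] = 8, nothing longer is possible.

8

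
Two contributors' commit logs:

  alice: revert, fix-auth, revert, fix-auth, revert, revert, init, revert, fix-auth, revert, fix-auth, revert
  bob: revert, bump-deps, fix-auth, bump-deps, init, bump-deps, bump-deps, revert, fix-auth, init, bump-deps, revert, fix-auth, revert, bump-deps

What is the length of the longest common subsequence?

8

Taking revert at alice[1]=bob[1], fix-auth at alice[2]=bob[3], revert at alice[3]=bob[8], fix-auth at alice[4]=bob[9], init at alice[7]=bob[10], revert at alice[8]=bob[12], fix-auth at alice[9]=bob[13], revert at alice[10]=bob[14] gives a common subsequence of length 8, and the DP table's final entry dp[12][15] is also 8, so no common subsequence is longer.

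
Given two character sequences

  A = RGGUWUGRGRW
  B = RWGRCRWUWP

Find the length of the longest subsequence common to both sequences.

6

Let dp[i][j] be the LCS length of the first i characters of A and the first j characters of B. dp[i][j] = dp[i-1][j-1]+1 when the i-th and j-th characters match, else max(dp[i-1][j], dp[i][j-1]).
    ·  R  W  G  R  C  R  W  U  W  P
 ·  0  0  0  0  0  0  0  0  0  0  0
 R  0  1  1  1  1  1  1  1  1  1  1
 G  0  1  1  2  2  2  2  2  2  2  2
 G  0  1  1  2  2  2  2  2  2  2  2
 U  0  1  1  2  2  2  2  2  3  3  3
 W  0  1  2  2  2  2  2  3  3  4  4
 U  0  1  2  2  2  2  2  3  4  4  4
 G  0  1  2  3  3  3  3  3  4  4  4
 R  0  1  2  3  4  4  4  4  4  4  4
 G  0  1  2  3  4  4  4  4  4  4  4
 R  0  1  2  3  4  4  5  5  5  5  5
 W  0  1  2  3  4  4  5  6  6  6  6
dp[11][10] = 6. One LCS (by backtracking along matches): RWGRRW.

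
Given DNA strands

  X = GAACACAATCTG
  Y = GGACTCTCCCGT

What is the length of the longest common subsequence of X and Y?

Let dp[i][j] be the LCS length of the first i bases of X and the first j bases of Y. dp[i][j] = dp[i-1][j-1]+1 when the i-th and j-th bases match, else max(dp[i-1][j], dp[i][j-1]).
    ·  G  G  A  C  T  C  T  C  C  C  G  T
 ·  0  0  0  0  0  0  0  0  0  0  0  0  0
 G  0  1  1  1  1  1  1  1  1  1  1  1  1
 A  0  1  1  2  2  2  2  2  2  2  2  2  2
 A  0  1  1  2  2  2  2  2  2  2  2  2  2
 C  0  1  1  2  3  3  3  3  3  3  3  3  3
 A  0  1  1  2  3  3  3  3  3  3  3  3  3
 C  0  1  1  2  3  3  4  4  4  4  4  4  4
 A  0  1  1  2  3  3  4  4  4  4  4  4  4
 A  0  1  1  2  3  3  4  4  4  4  4  4  4
 T  0  1  1  2  3  4  4  5  5  5  5  5  5
 C  0  1  1  2  3  4  5  5  6  6  6  6  6
 T  0  1  1  2  3  4  5  6  6  6  6  6  7
 G  0  1  2  2  3  4  5  6  6  6  6  7  7
dp[12][12] = 7. One LCS (by backtracking along matches): GACCTCT.

7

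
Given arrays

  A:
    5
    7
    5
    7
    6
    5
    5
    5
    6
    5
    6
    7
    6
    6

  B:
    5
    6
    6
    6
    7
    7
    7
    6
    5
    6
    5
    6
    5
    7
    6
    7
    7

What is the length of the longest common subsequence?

Pick 5 (A #1, B #1) → 7 (A #2, B #6) → 7 (A #4, B #7) → 6 (A #5, B #8) → 5 (A #6, B #9) → 5 (A #8, B #11) → 6 (A #9, B #12) → 5 (A #10, B #13) → 6 (A #11, B #15) → 7 (A #12, B #17); all 10 values appear in both, in order. Since dp[14][17] = 10, nothing longer is possible.

10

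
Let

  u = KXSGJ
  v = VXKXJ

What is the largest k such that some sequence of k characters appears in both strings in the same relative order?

3

Taking K [1,3], X [2,4], J [5,5] gives a common subsequence of length 3, and the DP table's final entry dp[5][5] is also 3, so no common subsequence is longer.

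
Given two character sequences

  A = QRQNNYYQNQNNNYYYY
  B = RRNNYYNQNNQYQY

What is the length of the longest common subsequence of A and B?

Match R (A #2, B #2); then N (A #4, B #3); then N (A #5, B #4); then Y (A #6, B #5); then Y (A #7, B #6); then N (A #9, B #7); then Q (A #10, B #8); then N (A #11, B #9); then N (A #12, B #10); then Y (A #14, B #12); then Y (A #17, B #14) — 11 characters in the same relative order in both, and the DP table's final entry dp[17][14] is also 11, so no common subsequence is longer.

11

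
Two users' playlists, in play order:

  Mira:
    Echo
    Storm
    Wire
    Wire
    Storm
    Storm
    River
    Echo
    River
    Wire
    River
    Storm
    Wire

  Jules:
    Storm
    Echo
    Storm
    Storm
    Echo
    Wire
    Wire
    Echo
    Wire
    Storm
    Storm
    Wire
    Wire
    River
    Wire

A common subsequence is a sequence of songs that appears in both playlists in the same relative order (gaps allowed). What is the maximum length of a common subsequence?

Pick Echo (Mira #1, Jules #2) → Storm (Mira #2, Jules #4) → Wire (Mira #3, Jules #7) → Wire (Mira #4, Jules #9) → Storm (Mira #5, Jules #10) → Storm (Mira #6, Jules #11) → Wire (Mira #10, Jules #13) → River (Mira #11, Jules #14) → Wire (Mira #13, Jules #15); all 9 songs appear in both, in order, and the DP table's final entry dp[13][15] is also 9, so no common subsequence is longer.

9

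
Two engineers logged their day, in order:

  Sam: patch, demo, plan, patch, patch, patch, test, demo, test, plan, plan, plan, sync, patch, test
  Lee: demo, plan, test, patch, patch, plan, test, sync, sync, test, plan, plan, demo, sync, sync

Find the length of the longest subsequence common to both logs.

9

Taking demo [2,1], then plan [3,2], then patch [4,4], then patch [5,5], then test [7,7], then test [9,10], then plan [10,11], then plan [11,12], then sync [13,15] gives a common subsequence of length 9. The LCS DP gives dp[15][15] = 9, so this is optimal.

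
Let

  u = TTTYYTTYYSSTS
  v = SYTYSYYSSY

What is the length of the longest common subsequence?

6

Let dp[i][j] be the LCS length of the first i characters of u and the first j characters of v. dp[i][j] = dp[i-1][j-1]+1 when the i-th and j-th characters match, else max(dp[i-1][j], dp[i][j-1]).
    ·  S  Y  T  Y  S  Y  Y  S  S  Y
 ·  0  0  0  0  0  0  0  0  0  0  0
 T  0  0  0  1  1  1  1  1  1  1  1
 T  0  0  0  1  1  1  1  1  1  1  1
 T  0  0  0  1  1  1  1  1  1  1  1
 Y  0  0  1  1  2  2  2  2  2  2  2
 Y  0  0  1  1  2  2  3  3  3  3  3
 T  0  0  1  2  2  2  3  3  3  3  3
 T  0  0  1  2  2  2  3  3  3  3  3
 Y  0  0  1  2  3  3  3  4  4  4  4
 Y  0  0  1  2  3  3  4  4  4  4  5
 S  0  1  1  2  3  4  4  4  5  5  5
 S  0  1  1  2  3  4  4  4  5  6  6
 T  0  1  1  2  3  4  4  4  5  6  6
 S  0  1  1  2  3  4  4  4  5  6  6
dp[13][10] = 6. One LCS (by backtracking along matches): TYYYSS.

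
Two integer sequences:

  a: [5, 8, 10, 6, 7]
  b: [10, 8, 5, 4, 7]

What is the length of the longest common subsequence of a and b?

Match 5 (a #1, b #3) → 7 (a #5, b #5) — 2 values in the same relative order in both. dp[5][5] = 2 confirms this is the maximum.

2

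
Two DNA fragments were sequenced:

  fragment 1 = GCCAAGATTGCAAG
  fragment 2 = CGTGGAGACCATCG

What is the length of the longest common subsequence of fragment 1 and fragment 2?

7

Pick G (fragment 1 #1, fragment 2 #7), then C (fragment 1 #2, fragment 2 #9), then C (fragment 1 #3, fragment 2 #10), then A (fragment 1 #7, fragment 2 #11), then T (fragment 1 #9, fragment 2 #12), then C (fragment 1 #11, fragment 2 #13), then G (fragment 1 #14, fragment 2 #14); all 7 bases appear in both, in order. dp[14][14] = 7 confirms this is the maximum.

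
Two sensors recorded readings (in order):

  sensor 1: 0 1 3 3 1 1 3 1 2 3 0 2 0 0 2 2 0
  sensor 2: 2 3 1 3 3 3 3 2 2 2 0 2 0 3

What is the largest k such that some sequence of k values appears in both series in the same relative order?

9

Taking 1 (sensor 1 #2, sensor 2 #3) → 3 (sensor 1 #3, sensor 2 #5) → 3 (sensor 1 #4, sensor 2 #6) → 3 (sensor 1 #7, sensor 2 #7) → 2 (sensor 1 #9, sensor 2 #9) → 2 (sensor 1 #12, sensor 2 #10) → 0 (sensor 1 #14, sensor 2 #11) → 2 (sensor 1 #16, sensor 2 #12) → 0 (sensor 1 #17, sensor 2 #13) gives a common subsequence of length 9. The LCS DP gives dp[17][14] = 9, so this is optimal.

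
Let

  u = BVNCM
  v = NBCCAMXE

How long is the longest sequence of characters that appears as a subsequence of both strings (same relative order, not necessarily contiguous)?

3

Let dp[i][j] be the LCS length of the first i characters of u and the first j characters of v. dp[i][j] = dp[i-1][j-1]+1 when the i-th and j-th characters match, else max(dp[i-1][j], dp[i][j-1]).
    ·  N  B  C  C  A  M  X  E
 ·  0  0  0  0  0  0  0  0  0
 B  0  0  1  1  1  1  1  1  1
 V  0  0  1  1  1  1  1  1  1
 N  0  1  1  1  1  1  1  1  1
 C  0  1  1  2  2  2  2  2  2
 M  0  1  1  2  2  2  3  3  3
dp[5][8] = 3. One LCS (by backtracking along matches): BCM.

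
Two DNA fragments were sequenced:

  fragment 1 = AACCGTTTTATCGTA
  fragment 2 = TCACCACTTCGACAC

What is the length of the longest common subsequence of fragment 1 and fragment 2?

8

One common subsequence of length 8: A [1,3]; then A [2,6]; then C [3,7]; then C [4,10]; then G [5,11]; then A [10,12]; then C [12,13]; then A [15,14]. The LCS DP gives dp[15][15] = 8, so this is optimal.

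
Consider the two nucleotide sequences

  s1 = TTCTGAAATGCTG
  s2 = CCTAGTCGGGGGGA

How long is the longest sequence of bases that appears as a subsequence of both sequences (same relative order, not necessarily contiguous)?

6

Taking T at s1[1]=s2[3]; then T at s1[2]=s2[6]; then C at s1[3]=s2[7]; then G at s1[5]=s2[11]; then G at s1[10]=s2[12]; then G at s1[13]=s2[13] gives a common subsequence of length 6, and the DP table's final entry dp[13][14] is also 6, so no common subsequence is longer.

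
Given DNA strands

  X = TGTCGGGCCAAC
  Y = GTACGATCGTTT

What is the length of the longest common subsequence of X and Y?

6

One common subsequence of length 6: G at X[2]=Y[1] → T at X[3]=Y[2] → C at X[4]=Y[4] → G at X[7]=Y[5] → A at X[10]=Y[6] → C at X[12]=Y[8]. Since dp[12][12] = 6, nothing longer is possible.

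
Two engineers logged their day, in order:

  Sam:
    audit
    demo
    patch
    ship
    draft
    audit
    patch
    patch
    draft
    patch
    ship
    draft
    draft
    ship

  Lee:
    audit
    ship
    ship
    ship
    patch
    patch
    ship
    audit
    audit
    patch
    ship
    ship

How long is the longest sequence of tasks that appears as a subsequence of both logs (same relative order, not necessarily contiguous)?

One common subsequence of length 7: audit (Sam #1, Lee #1), patch (Sam #3, Lee #6), ship (Sam #4, Lee #7), audit (Sam #6, Lee #9), patch (Sam #10, Lee #10), ship (Sam #11, Lee #11), ship (Sam #14, Lee #12), and the DP table's final entry dp[14][12] is also 7, so no common subsequence is longer.

7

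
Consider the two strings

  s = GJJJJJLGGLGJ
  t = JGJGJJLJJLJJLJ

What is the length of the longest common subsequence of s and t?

9

One common subsequence of length 9: G (s #1, t #2), J (s #2, t #3), J (s #3, t #5), J (s #4, t #6), J (s #5, t #8), J (s #6, t #9), L (s #7, t #10), L (s #10, t #13), J (s #12, t #14). The LCS DP gives dp[12][14] = 9, so this is optimal.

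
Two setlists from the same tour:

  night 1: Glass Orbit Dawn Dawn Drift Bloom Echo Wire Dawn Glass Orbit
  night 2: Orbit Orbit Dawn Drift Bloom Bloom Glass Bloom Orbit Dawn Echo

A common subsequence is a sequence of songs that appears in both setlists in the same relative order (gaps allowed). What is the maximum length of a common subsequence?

6

Pick Orbit (night 1 #2, night 2 #2), then Dawn (night 1 #4, night 2 #3), then Drift (night 1 #5, night 2 #4), then Bloom (night 1 #6, night 2 #6), then Glass (night 1 #10, night 2 #7), then Orbit (night 1 #11, night 2 #9); all 6 songs appear in both, in order, and the DP table's final entry dp[11][11] is also 6, so no common subsequence is longer.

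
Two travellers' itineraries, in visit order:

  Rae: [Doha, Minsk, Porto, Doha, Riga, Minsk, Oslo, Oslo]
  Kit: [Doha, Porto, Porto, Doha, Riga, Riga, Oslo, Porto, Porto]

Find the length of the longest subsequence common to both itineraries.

5

Taking Doha (Rae #1, Kit #1), then Porto (Rae #3, Kit #3), then Doha (Rae #4, Kit #4), then Riga (Rae #5, Kit #6), then Oslo (Rae #7, Kit #7) gives a common subsequence of length 5. Since dp[8][9] = 5, nothing longer is possible.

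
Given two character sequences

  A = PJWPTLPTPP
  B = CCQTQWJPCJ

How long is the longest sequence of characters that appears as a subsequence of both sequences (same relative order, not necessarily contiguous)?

2

Let dp[i][j] be the LCS length of the first i characters of A and the first j characters of B. dp[i][j] = dp[i-1][j-1]+1 when the i-th and j-th characters match, else max(dp[i-1][j], dp[i][j-1]).
    ·  C  C  Q  T  Q  W  J  P  C  J
 ·  0  0  0  0  0  0  0  0  0  0  0
 P  0  0  0  0  0  0  0  0  1  1  1
 J  0  0  0  0  0  0  0  1  1  1  2
 W  0  0  0  0  0  0  1  1  1  1  2
 P  0  0  0  0  0  0  1  1  2  2  2
 T  0  0  0  0  1  1  1  1  2  2  2
 L  0  0  0  0  1  1  1  1  2  2  2
 P  0  0  0  0  1  1  1  1  2  2  2
 T  0  0  0  0  1  1  1  1  2  2  2
 P  0  0  0  0  1  1  1  1  2  2  2
 P  0  0  0  0  1  1  1  1  2  2  2
dp[10][10] = 2. One LCS (by backtracking along matches): PJ.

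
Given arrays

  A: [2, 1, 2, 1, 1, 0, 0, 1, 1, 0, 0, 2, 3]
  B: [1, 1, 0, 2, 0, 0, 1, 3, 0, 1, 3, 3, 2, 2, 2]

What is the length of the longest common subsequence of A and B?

7

One common subsequence of length 7: 1 [2,2], then 2 [3,4], then 0 [6,5], then 0 [7,6], then 1 [8,7], then 1 [9,10], then 2 [12,15]. Since dp[13][15] = 7, nothing longer is possible.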